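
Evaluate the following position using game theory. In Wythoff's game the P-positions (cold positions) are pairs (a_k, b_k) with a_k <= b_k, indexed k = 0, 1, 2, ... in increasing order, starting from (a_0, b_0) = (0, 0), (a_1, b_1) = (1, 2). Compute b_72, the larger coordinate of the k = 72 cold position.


By Wythoff's theorem, a_k = floor(k * phi) and b_k = floor(k * phi^2) = a_k + k, where phi = (1 + sqrt(5))/2 is the golden ratio.
phi = (1 + sqrt(5))/2 = 1.618034
phi^2 = phi + 1 = 2.618034
k = 72
k * phi^2 = 72 * 2.618034 = 188.498447
b_72 = floor(k * phi^2) = 188 (check: a_72 + k = 116 + 72 = 188)

188


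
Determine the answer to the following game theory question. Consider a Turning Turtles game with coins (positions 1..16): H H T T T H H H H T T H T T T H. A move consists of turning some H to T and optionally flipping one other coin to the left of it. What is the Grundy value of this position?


Coins: H H T T T H H H H T T H T T T H
Key fact: a single head at position k behaves exactly like a Nim heap of size k (turning it to T and optionally flipping a coin at j < k corresponds to moving the heap from k to j, or to 0), and heads combine as a disjunctive sum (two heads at the same place would cancel, matching j XOR j = 0). So the Nim-value is the XOR of the 1-indexed positions of the heads.
Face-up positions (1-indexed): [1, 2, 6, 7, 8, 9, 12, 16]
XOR 0 with 1: 0 XOR 1 = 1
XOR 1 with 2: 1 XOR 2 = 3
XOR 3 with 6: 3 XOR 6 = 5
XOR 5 with 7: 5 XOR 7 = 2
XOR 2 with 8: 2 XOR 8 = 10
XOR 10 with 9: 10 XOR 9 = 3
XOR 3 with 12: 3 XOR 12 = 15
XOR 15 with 16: 15 XOR 16 = 31
Nim-value = 31

31


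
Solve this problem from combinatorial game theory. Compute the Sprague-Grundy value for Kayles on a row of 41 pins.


Kayles: a move removes 1 or 2 adjacent pins from a contiguous row.
Removing pins from a row of k leaves two independent rows (a, b) with a + b = k - 1 (one pin) or a + b = k - 2 (two pins); an end removal gives a = 0.
By Sprague-Grundy, G(k) = mex{ G(a) XOR G(b) } over all these splits. G(0) = 0.
G(1): splits (0,0):0^0=0 -> mex({0}) = 1
G(2): splits (0,1):0^1=1 (0,0):0^0=0 -> mex({0, 1}) = 2
G(3): splits (0,2):0^2=2 (1,1):1^1=0 (0,1):0^1=1 -> mex({0, 1, 2}) = 3
G(4): splits (0,3):0^3=3 (1,2):1^2=3 (0,2):0^2=2 (1,1):1^1=0 -> mex({0, 2, 3}) = 1
G(5): splits (0,4):0^1=1 (1,3):1^3=2 (2,2):2^2=0 (0,3):0^3=3 (1,2):1^2=3 -> mex({0, 1, 2, 3}) = 4
G(6) = mex({0, 1, 2, 4}) = 3
G(7) = mex({0, 1, 3, 4, 5}) = 2
G(8) = mex({0, 2, 3, 5, 6}) = 1
G(9) = mex({0, 1, 2, 3, 6, 7}) = 4
G(10) = mex({0, 1, 3, 4, 5, 7}) = 2
G(11) = mex({0, 1, 2, 3, 4, 5}) = 6
G(12) = mex({0, 1, 2, 3, 5, 6, 7}) = 4
G(13) = mex({0, 2, 3, 4, 6, 7}) = 1
G(14) = mex({0, 1, 4, 5, 6, 7}) = 2
G(15) = mex({0, 1, 2, 3, 4, 5, 6}) = 7
G(16) = mex({0, 2, 3, 5, 6, 7}) = 1
G(17) = mex({0, 1, 2, 3, 5, 6, 7}) = 4
G(18) = mex({0, 1, 2, 4, 5, 6}) = 3
G(19) = mex({0, 1, 3, 4, 5, 7}) = 2
G(20) = mex({0, 2, 3, 4, 5, 6, 7}) = 1
G(21) = mex({0, 1, 2, 3, 5, 6, 7}) = 4
G(22) = mex({0, 1, 2, 3, 4, 5, 7}) = 6
G(23) = mex({0, 1, 2, 3, 4, 5, 6}) = 7
G(24) = mex({0, 1, 2, 3, 5, 6, 7}) = 4
G(25) = mex({0, 2, 3, 4, 6, 7}) = 1
G(26) = mex({0, 1, 3, 4, 5, 6, 7}) = 2
G(27) = mex({0, 1, 2, 3, 4, 5, 6, 7}) = 8
G(28) = mex({0, 1, 2, 3, 4, 6, 7, 8}) = 5
G(29) = mex({0, 1, 2, 3, 5, 6, 7, 8, 9}) = 4
G(30) = mex({0, 1, 2, 3, 4, 5, 6, 9, 10}) = 7
G(31) = mex({0, 1, 3, 4, 5, 7, 10, 11}) = 2
G(32) = mex({0, 2, 3, 4, 5, 6, 7, 9, 11}) = 1
G(33) = mex({0, 1, 2, 3, 4, 5, 6, 7, 9, 12}) = 8
G(34) = mex({0, 1, 2, 3, 4, 5, 7, 8, 11, 12}) = 6
G(35) = mex({0, 1, 2, 3, 4, 5, 6, 8, 9, 10, 11}) = 7
G(36) = mex({0, 1, 2, 3, 5, 6, 7, 9, 10}) = 4
G(37) = mex({0, 2, 3, 4, 6, 7, 9, 10, 11, 12}) = 1
G(38) = mex({0, 1, 3, 4, 5, 6, 7, 9, 10, 11, 12}) = 2
G(39) = mex({0, 1, 2, 4, 5, 6, 7, 9, 10, 12, 14}) = 3
G(40) = mex({0, 2, 3, 4, 6, 7, 11, 12, 14}) = 1
G(41) = mex({0, 1, 2, 3, 5, 6, 7, 9, 10, 11, 12}) = 4
Therefore G(41) = 4.

4


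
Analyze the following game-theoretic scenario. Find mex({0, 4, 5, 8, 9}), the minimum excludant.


Set = {0, 4, 5, 8, 9}
0 is in the set.
1 is NOT in the set. This is the mex.
mex = 1

1


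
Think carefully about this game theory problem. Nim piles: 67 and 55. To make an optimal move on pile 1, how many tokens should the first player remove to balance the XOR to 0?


Piles: 67 and 55
Current XOR: 67 XOR 55 = 116 (non-zero, so this is an N-position).
To make the XOR zero, we need to find a move that balances the piles.
For pile 1 (size 67): target = 67 XOR 116 = 55
We reduce pile 1 from 67 to 55.
Tokens removed: 67 - 55 = 12
Verification: 55 XOR 55 = 0

12


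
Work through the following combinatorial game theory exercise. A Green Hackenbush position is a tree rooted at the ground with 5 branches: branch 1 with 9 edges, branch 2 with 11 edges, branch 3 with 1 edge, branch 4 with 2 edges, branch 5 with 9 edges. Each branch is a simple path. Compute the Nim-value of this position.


The tree has 5 branches from the ground vertex.
In Green Hackenbush, the Nim-value of a simple path of length k is k.
Branch 1: length 9, Nim-value = 9
Branch 2: length 11, Nim-value = 11
Branch 3: length 1, Nim-value = 1
Branch 4: length 2, Nim-value = 2
Branch 5: length 9, Nim-value = 9
Total Nim-value = XOR of all branch values:
0 XOR 9 = 9
9 XOR 11 = 2
2 XOR 1 = 3
3 XOR 2 = 1
1 XOR 9 = 8
Nim-value of the tree = 8

8


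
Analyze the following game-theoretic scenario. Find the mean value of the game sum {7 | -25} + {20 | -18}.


G1 = {7 | -25}, G2 = {20 | -18}
Each is a switch {a | b} with numbers a > b; its mean value is (a + b)/2, and mean value is additive over game sums: m(G1 + G2) = m(G1) + m(G2).
Mean of G1 = (7 + (-25))/2 = -18/2 = -9
Mean of G2 = (20 + (-18))/2 = 2/2 = 1
Mean of G1 + G2 = -9 + 1 = -8

-8


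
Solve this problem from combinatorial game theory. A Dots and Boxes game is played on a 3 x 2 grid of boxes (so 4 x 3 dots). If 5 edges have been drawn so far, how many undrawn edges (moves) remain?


Grid: 3 x 2 boxes, i.e. 4 rows and 3 columns of dots.
Horizontal edges: (rows + 1) * cols = 4 * 2 = 8
Vertical edges: rows * (cols + 1) = 3 * 3 = 9
Total edges: 8 + 9 = 17
Edges drawn: 5
Remaining: 17 - 5 = 12

12


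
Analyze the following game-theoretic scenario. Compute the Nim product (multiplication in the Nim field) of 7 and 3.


Nim multiplication is bilinear over XOR: (u XOR v) * w = (u*w) XOR (v*w).
So we split each operand into its bit components and XOR the pairwise Nim products.
7 = 1 + 2 + 4 (as XOR of powers of 2).
3 = 1 + 2 (as XOR of powers of 2).
Using the standard Nim-product table on single bits:
  2*2 = 3,   2*4 = 8,   2*8 = 12,
  4*4 = 6,   4*8 = 11,  8*8 = 13,
and  1*x = x (identity), k*l = l*k (commutative).
Pairwise Nim products:
  1 * 1 = 1
  1 * 2 = 2
  2 * 1 = 2
  2 * 2 = 3
  4 * 1 = 4
  4 * 2 = 8
XOR them: 1 XOR 2 XOR 2 XOR 3 XOR 4 XOR 8 = 14.
Result: 7 * 3 = 14 (in Nim).

14


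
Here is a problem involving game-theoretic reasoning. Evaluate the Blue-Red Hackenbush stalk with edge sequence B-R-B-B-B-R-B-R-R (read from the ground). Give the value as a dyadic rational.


Edges (from ground): B-R-B-B-B-R-B-R-R
By Berlekamp's sign-expansion rule, a Blue-Red Hackenbush stalk has the value of the surreal number whose sign sequence is the edge sequence with B -> + and R -> -.
Sign sequence: +-+++-+--
Trace the sign expansion in the surreal number tree, starting from 0:
Edge 1: B (sign +) -> bounds (0, +inf), value = 1
Edge 2: R (sign -) -> bounds (0, 1), value = 1/2
Edge 3: B (sign +) -> bounds (1/2, 1), value = 3/4
Edge 4: B (sign +) -> bounds (3/4, 1), value = 7/8
Edge 5: B (sign +) -> bounds (7/8, 1), value = 15/16
Edge 6: R (sign -) -> bounds (7/8, 15/16), value = 29/32
Edge 7: B (sign +) -> bounds (29/32, 15/16), value = 59/64
Edge 8: R (sign -) -> bounds (29/32, 59/64), value = 117/128
Edge 9: R (sign -) -> bounds (29/32, 117/128), value = 233/256
Game value = 233/256

233/256


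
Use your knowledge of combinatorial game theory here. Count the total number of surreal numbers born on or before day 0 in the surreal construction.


Day 0: {|} = 0 is born. Count = 1.
Day n: the number of surreal numbers born by day n is 2^(n+1) - 1.
By day 0: 2^1 - 1 = 1
By day 0: 1 surreal numbers.

1


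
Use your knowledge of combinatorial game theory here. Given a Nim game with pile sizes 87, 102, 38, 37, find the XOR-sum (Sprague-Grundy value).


We need the XOR (exclusive or) of all pile sizes.
After XOR-ing pile 1 (size 87): 0 XOR 87 = 87
After XOR-ing pile 2 (size 102): 87 XOR 102 = 49
After XOR-ing pile 3 (size 38): 49 XOR 38 = 23
After XOR-ing pile 4 (size 37): 23 XOR 37 = 50
The Nim-value of this position is 50.

50


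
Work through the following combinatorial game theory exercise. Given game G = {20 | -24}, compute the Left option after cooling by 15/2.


Original game: {20 | -24} (a switch {a | b} with a > b).
Cooling by t (for t below the temperature (a - b)/2 = 22) taxes each move by t: {a | b} cooled by t is {a - t | b + t}.
Cooling amount: t = 15/2
Cooled Left option: 20 - 15/2 = 25/2
Cooled Right option: -24 + 15/2 = -33/2
Cooled game: {25/2 | -33/2}
Left option = 25/2

25/2


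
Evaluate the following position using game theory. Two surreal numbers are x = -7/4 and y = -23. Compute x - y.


x = -7/4, y = -23
Converting to common denominator: 4
x = -7/4, y = -92/4
x - y = -7/4 - -23 = 85/4

85/4


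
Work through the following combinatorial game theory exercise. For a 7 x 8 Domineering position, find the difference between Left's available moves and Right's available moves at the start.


Board is 7 x 8 (rows x cols).
Left (vertical) placements: (rows-1) * cols = 6 * 8 = 48
Right (horizontal) placements: rows * (cols-1) = 7 * 7 = 49
Advantage = Left - Right = 48 - 49 = -1

-1


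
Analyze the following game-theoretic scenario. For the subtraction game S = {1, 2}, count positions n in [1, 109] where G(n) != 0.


Subtraction set S = {1, 2}, so G(n) = n mod 3.
G(n) = 0 when n is a multiple of 3.
Multiples of 3 in [1, 109]: 36
N-positions (nonzero Grundy) = 109 - 36 = 73

73


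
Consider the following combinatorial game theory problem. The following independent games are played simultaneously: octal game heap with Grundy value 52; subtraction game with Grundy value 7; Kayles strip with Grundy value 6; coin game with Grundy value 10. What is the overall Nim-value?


By the Sprague-Grundy theorem, the Grundy value of a sum of games is the XOR of individual Grundy values.
octal game heap: Grundy value = 52. Running XOR: 0 XOR 52 = 52
subtraction game: Grundy value = 7. Running XOR: 52 XOR 7 = 51
Kayles strip: Grundy value = 6. Running XOR: 51 XOR 6 = 53
coin game: Grundy value = 10. Running XOR: 53 XOR 10 = 63
The combined Grundy value is 63.

63


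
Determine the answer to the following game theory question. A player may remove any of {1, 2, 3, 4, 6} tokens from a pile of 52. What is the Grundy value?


The subtraction set is S = {1, 2, 3, 4, 6}.
G(k) = mex{ G(k - s) : s in S, s <= k }. We compute iteratively: G(0) = 0.
G(1) = mex({0}) = 1
G(2) = mex({0, 1}) = 2
G(3) = mex({0, 1, 2}) = 3
G(4) = mex({0, 1, 2, 3}) = 4
G(5) = mex({1, 2, 3, 4}) = 0
G(6) = mex({0, 2, 3, 4}) = 1
G(7) = mex({0, 1, 3, 4}) = 2
G(8) = mex({0, 1, 2, 4}) = 3
G(9) = mex({0, 1, 2, 3}) = 4
G(10) = mex({1, 2, 3, 4}) = 0
Observe that G(5)..G(10) = 0, 1, 2, 3, 4, 0 repeats G(0)..G(5) = 0, 1, 2, 3, 4, 0.
For k >= max(S) = 6, G(k) is determined by the previous 6 values G(k-6)..G(k-1); a window of 6 consecutive values has recurred shifted by 5, so by induction G(k + 5) = G(k) for all k >= 0: the sequence is periodic from the start with period 5.
One period: G(0..4) = 0, 1, 2, 3, 4.
52 mod 5 = 2, so G(52) = G(2) = 2.

2


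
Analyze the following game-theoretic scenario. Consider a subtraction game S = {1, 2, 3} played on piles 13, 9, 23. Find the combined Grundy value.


Subtraction set: {1, 2, 3}
For this subtraction set, G(n) = n mod 4 (period = max + 1 = 4).
Pile 1 (size 13): G(13) = 13 mod 4 = 1
Pile 2 (size 9): G(9) = 9 mod 4 = 1
Pile 3 (size 23): G(23) = 23 mod 4 = 3
Total Grundy value = XOR of all: 1 XOR 1 XOR 3 = 3

3


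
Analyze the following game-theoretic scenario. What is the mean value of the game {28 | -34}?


Game = {28 | -34}, a switch {a | b} with numbers a > b.
Its thermograph has left wall a - t and right wall b + t, which meet at t = (a - b)/2, where both equal (a + b)/2. So the mast (mean value) is at (a + b)/2.
Mean = (28 + (-34))/2 = -6/2 = -3

-3


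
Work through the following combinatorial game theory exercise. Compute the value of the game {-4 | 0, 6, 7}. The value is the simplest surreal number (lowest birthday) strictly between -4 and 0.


Left options: {-4}, max = -4
Right options: {0, 6, 7}, min = 0
All options are numbers and max(Left) < min(Right), so by the simplicity theorem the value is the simplest (earliest-born) number strictly between -4 and 0.
Integers -3 through -1 all lie strictly between -4 and 0.
Among integers, the simplest (lowest birthday = smallest |n|; 0 is born on day 0, +-n on day n) is -1.
No non-integer in the interval can be simpler: if x is a non-integer in the interval, then floor(x) or ceil(x) also lies in the interval (the interval contains an integer), and both are proper prefixes of x's sign expansion, i.e. born earlier. So the game value is -1.
Game value = -1

-1


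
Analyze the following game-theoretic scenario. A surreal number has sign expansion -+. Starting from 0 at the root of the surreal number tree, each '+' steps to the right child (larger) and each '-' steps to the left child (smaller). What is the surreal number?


Sign expansion: -+
Rule: track bounds (lo, hi), initially (-inf, +inf). On '+', the current value becomes lo and we move to the simplest number in (value, hi): value + 1 if hi = +inf, otherwise the midpoint (value + hi)/2. On '-', the current value becomes hi and we move to value - 1 if lo = -inf, otherwise the midpoint (lo + value)/2.
Start at 0.
Step 1: sign = -, move left. Bounds: (-inf, 0). Value = -1
Step 2: sign = +, move right. Bounds: (-1, 0). Value = -1/2
The surreal number with sign expansion -+ is -1/2.

-1/2


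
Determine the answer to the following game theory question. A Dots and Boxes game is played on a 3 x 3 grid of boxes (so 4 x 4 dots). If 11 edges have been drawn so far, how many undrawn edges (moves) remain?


Grid: 3 x 3 boxes, i.e. 4 rows and 4 columns of dots.
Horizontal edges: (rows + 1) * cols = 4 * 3 = 12
Vertical edges: rows * (cols + 1) = 3 * 4 = 12
Total edges: 12 + 12 = 24
Edges drawn: 11
Remaining: 24 - 11 = 13

13


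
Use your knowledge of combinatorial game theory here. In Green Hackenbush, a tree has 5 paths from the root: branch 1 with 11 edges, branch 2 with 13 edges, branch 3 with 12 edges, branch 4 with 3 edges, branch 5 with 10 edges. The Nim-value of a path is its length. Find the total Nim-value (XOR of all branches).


The tree has 5 branches from the ground vertex.
In Green Hackenbush, the Nim-value of a simple path of length k is k.
Branch 1: length 11, Nim-value = 11
Branch 2: length 13, Nim-value = 13
Branch 3: length 12, Nim-value = 12
Branch 4: length 3, Nim-value = 3
Branch 5: length 10, Nim-value = 10
Total Nim-value = XOR of all branch values:
0 XOR 11 = 11
11 XOR 13 = 6
6 XOR 12 = 10
10 XOR 3 = 9
9 XOR 10 = 3
Nim-value of the tree = 3

3


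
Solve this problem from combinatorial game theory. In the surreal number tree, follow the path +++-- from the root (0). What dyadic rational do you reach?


Sign expansion: +++--
Rule: track bounds (lo, hi), initially (-inf, +inf). On '+', the current value becomes lo and we move to the simplest number in (value, hi): value + 1 if hi = +inf, otherwise the midpoint (value + hi)/2. On '-', the current value becomes hi and we move to value - 1 if lo = -inf, otherwise the midpoint (lo + value)/2.
Start at 0.
Step 1: sign = +, move right. Bounds: (0, +inf). Value = 1
Step 2: sign = +, move right. Bounds: (1, +inf). Value = 2
Step 3: sign = +, move right. Bounds: (2, +inf). Value = 3
Step 4: sign = -, move left. Bounds: (2, 3). Value = 5/2
Step 5: sign = -, move left. Bounds: (2, 5/2). Value = 9/4
The surreal number with sign expansion +++-- is 9/4.

9/4


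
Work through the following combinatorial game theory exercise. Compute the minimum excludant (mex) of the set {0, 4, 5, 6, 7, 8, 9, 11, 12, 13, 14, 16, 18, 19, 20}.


Set = {0, 4, 5, 6, 7, 8, 9, 11, 12, 13, 14, 16, 18, 19, 20}
0 is in the set.
1 is NOT in the set. This is the mex.
mex = 1

1


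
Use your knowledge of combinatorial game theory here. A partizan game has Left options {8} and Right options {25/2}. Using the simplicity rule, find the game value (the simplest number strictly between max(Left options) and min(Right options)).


Left options: {8}, max = 8
Right options: {25/2}, min = 25/2
All options are numbers and max(Left) < min(Right), so by the simplicity theorem the value is the simplest (earliest-born) number strictly between 8 and 25/2.
Integers 9 through 12 all lie strictly between 8 and 25/2.
Among integers, the simplest (lowest birthday = smallest |n|; 0 is born on day 0, +-n on day n) is 9.
No non-integer in the interval can be simpler: if x is a non-integer in the interval, then floor(x) or ceil(x) also lies in the interval (the interval contains an integer), and both are proper prefixes of x's sign expansion, i.e. born earlier. So the game value is 9.
Game value = 9

9


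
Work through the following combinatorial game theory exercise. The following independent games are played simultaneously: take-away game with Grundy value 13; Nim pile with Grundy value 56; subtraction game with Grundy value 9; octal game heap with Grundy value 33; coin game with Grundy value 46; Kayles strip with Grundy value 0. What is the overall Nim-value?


By the Sprague-Grundy theorem, the Grundy value of a sum of games is the XOR of individual Grundy values.
take-away game: Grundy value = 13. Running XOR: 0 XOR 13 = 13
Nim pile: Grundy value = 56. Running XOR: 13 XOR 56 = 53
subtraction game: Grundy value = 9. Running XOR: 53 XOR 9 = 60
octal game heap: Grundy value = 33. Running XOR: 60 XOR 33 = 29
coin game: Grundy value = 46. Running XOR: 29 XOR 46 = 51
Kayles strip: Grundy value = 0. Running XOR: 51 XOR 0 = 51
The combined Grundy value is 51.

51


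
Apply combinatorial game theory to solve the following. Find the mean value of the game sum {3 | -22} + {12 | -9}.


G1 = {3 | -22}, G2 = {12 | -9}
Each is a switch {a | b} with numbers a > b; its mean value is (a + b)/2, and mean value is additive over game sums: m(G1 + G2) = m(G1) + m(G2).
Mean of G1 = (3 + (-22))/2 = -19/2 = -19/2
Mean of G2 = (12 + (-9))/2 = 3/2 = 3/2
Mean of G1 + G2 = -19/2 + 3/2 = -8

-8


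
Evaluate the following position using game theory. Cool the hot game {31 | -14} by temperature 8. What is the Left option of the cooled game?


Original game: {31 | -14} (a switch {a | b} with a > b).
Cooling by t (for t below the temperature (a - b)/2 = 45/2) taxes each move by t: {a | b} cooled by t is {a - t | b + t}.
Cooling amount: t = 8
Cooled Left option: 31 - 8 = 23
Cooled Right option: -14 + 8 = -6
Cooled game: {23 | -6}
Left option = 23

23


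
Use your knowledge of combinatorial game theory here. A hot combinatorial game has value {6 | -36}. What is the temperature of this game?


The game is {6 | -36}, a switch {a | b} with numbers a > b.
Cooling {a | b} by t gives {a - t | b + t}, which stops being hot when a - t = b + t, i.e. at t = (a - b)/2. So the temperature of a switch is (a - b)/2.
Temperature = (Left option - Right option) / 2
= (6 - (-36)) / 2
= 42 / 2
= 21

21


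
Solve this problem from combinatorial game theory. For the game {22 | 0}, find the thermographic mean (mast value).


Game = {22 | 0}, a switch {a | b} with numbers a > b.
Its thermograph has left wall a - t and right wall b + t, which meet at t = (a - b)/2, where both equal (a + b)/2. So the mast (mean value) is at (a + b)/2.
Mean = (22 + (0))/2 = 22/2 = 11

11


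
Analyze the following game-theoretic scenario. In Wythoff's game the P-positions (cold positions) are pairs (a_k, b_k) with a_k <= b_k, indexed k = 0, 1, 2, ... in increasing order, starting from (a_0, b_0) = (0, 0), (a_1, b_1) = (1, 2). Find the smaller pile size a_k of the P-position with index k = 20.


By Wythoff's theorem, a_k = floor(k * phi) and b_k = floor(k * phi^2) = a_k + k, where phi = (1 + sqrt(5))/2 is the golden ratio.
phi = (1 + sqrt(5))/2 = 1.618034
k = 20
k * phi = 20 * 1.618034 = 32.360680
a_20 = floor(k * phi) = 32

32


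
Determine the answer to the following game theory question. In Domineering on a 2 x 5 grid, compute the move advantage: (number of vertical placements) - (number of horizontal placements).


Board is 2 x 5 (rows x cols).
Left (vertical) placements: (rows-1) * cols = 1 * 5 = 5
Right (horizontal) placements: rows * (cols-1) = 2 * 4 = 8
Advantage = Left - Right = 5 - 8 = -3

-3


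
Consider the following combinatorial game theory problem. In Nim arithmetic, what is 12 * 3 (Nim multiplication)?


Nim multiplication is bilinear over XOR: (u XOR v) * w = (u*w) XOR (v*w).
So we split each operand into its bit components and XOR the pairwise Nim products.
12 = 4 + 8 (as XOR of powers of 2).
3 = 1 + 2 (as XOR of powers of 2).
Using the standard Nim-product table on single bits:
  2*2 = 3,   2*4 = 8,   2*8 = 12,
  4*4 = 6,   4*8 = 11,  8*8 = 13,
and  1*x = x (identity), k*l = l*k (commutative).
Pairwise Nim products:
  4 * 1 = 4
  4 * 2 = 8
  8 * 1 = 8
  8 * 2 = 12
XOR them: 4 XOR 8 XOR 8 XOR 12 = 8.
Result: 12 * 3 = 8 (in Nim).

8


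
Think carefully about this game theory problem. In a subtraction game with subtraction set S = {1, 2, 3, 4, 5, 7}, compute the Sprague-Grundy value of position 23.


The subtraction set is S = {1, 2, 3, 4, 5, 7}.
G(k) = mex{ G(k - s) : s in S, s <= k }. We compute iteratively: G(0) = 0.
G(1) = mex({0}) = 1
G(2) = mex({0, 1}) = 2
G(3) = mex({0, 1, 2}) = 3
G(4) = mex({0, 1, 2, 3}) = 4
G(5) = mex({0, 1, 2, 3, 4}) = 5
G(6) = mex({1, 2, 3, 4, 5}) = 0
G(7) = mex({0, 2, 3, 4, 5}) = 1
G(8) = mex({0, 1, 3, 4, 5}) = 2
G(9) = mex({0, 1, 2, 4, 5}) = 3
G(10) = mex({0, 1, 2, 3, 5}) = 4
G(11) = mex({0, 1, 2, 3, 4}) = 5
G(12) = mex({1, 2, 3, 4, 5}) = 0
Observe that G(6)..G(12) = 0, 1, 2, 3, 4, 5, 0 repeats G(0)..G(6) = 0, 1, 2, 3, 4, 5, 0.
For k >= max(S) = 7, G(k) is determined by the previous 7 values G(k-7)..G(k-1); a window of 7 consecutive values has recurred shifted by 6, so by induction G(k + 6) = G(k) for all k >= 0: the sequence is periodic from the start with period 6.
One period: G(0..5) = 0, 1, 2, 3, 4, 5.
23 mod 6 = 5, so G(23) = G(5) = 5.

5


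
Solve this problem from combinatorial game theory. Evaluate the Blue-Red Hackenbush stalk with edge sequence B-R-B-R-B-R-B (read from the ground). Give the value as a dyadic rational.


Edges (from ground): B-R-B-R-B-R-B
By Berlekamp's sign-expansion rule, a Blue-Red Hackenbush stalk has the value of the surreal number whose sign sequence is the edge sequence with B -> + and R -> -.
Sign sequence: +-+-+-+
Trace the sign expansion in the surreal number tree, starting from 0:
Edge 1: B (sign +) -> bounds (0, +inf), value = 1
Edge 2: R (sign -) -> bounds (0, 1), value = 1/2
Edge 3: B (sign +) -> bounds (1/2, 1), value = 3/4
Edge 4: R (sign -) -> bounds (1/2, 3/4), value = 5/8
Edge 5: B (sign +) -> bounds (5/8, 3/4), value = 11/16
Edge 6: R (sign -) -> bounds (5/8, 11/16), value = 21/32
Edge 7: B (sign +) -> bounds (21/32, 11/16), value = 43/64
Game value = 43/64

43/64


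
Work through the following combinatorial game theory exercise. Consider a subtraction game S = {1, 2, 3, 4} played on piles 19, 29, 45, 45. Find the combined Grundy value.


Subtraction set: {1, 2, 3, 4}
For this subtraction set, G(n) = n mod 5 (period = max + 1 = 5).
Pile 1 (size 19): G(19) = 19 mod 5 = 4
Pile 2 (size 29): G(29) = 29 mod 5 = 4
Pile 3 (size 45): G(45) = 45 mod 5 = 0
Pile 4 (size 45): G(45) = 45 mod 5 = 0
Total Grundy value = XOR of all: 4 XOR 4 XOR 0 XOR 0 = 0

0


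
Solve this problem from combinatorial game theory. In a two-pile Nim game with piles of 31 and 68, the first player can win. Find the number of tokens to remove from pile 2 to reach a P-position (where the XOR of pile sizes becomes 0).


Piles: 31 and 68
Current XOR: 31 XOR 68 = 91 (non-zero, so this is an N-position).
To make the XOR zero, we need to find a move that balances the piles.
For pile 2 (size 68): target = 68 XOR 91 = 31
We reduce pile 2 from 68 to 31.
Tokens removed: 68 - 31 = 37
Verification: 31 XOR 31 = 0

37


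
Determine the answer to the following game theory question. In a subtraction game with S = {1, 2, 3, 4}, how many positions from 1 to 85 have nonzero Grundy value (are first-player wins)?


Subtraction set S = {1, 2, 3, 4}, so G(n) = n mod 5.
G(n) = 0 when n is a multiple of 5.
Multiples of 5 in [1, 85]: 17
N-positions (nonzero Grundy) = 85 - 17 = 68

68


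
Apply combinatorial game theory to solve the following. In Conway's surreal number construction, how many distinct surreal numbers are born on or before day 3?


Day 0: {|} = 0 is born. Count = 1.
Day n: the number of surreal numbers born by day n is 2^(n+1) - 1.
By day 0: 2^1 - 1 = 1
By day 1: 2^2 - 1 = 3
By day 2: 2^3 - 1 = 7
By day 3: 2^4 - 1 = 15
By day 3: 15 surreal numbers.

15


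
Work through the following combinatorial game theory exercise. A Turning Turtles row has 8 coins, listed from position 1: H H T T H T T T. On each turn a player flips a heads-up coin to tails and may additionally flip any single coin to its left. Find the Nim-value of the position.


Coins: H H T T H T T T
Key fact: a single head at position k behaves exactly like a Nim heap of size k (turning it to T and optionally flipping a coin at j < k corresponds to moving the heap from k to j, or to 0), and heads combine as a disjunctive sum (two heads at the same place would cancel, matching j XOR j = 0). So the Nim-value is the XOR of the 1-indexed positions of the heads.
Face-up positions (1-indexed): [1, 2, 5]
XOR 0 with 1: 0 XOR 1 = 1
XOR 1 with 2: 1 XOR 2 = 3
XOR 3 with 5: 3 XOR 5 = 6
Nim-value = 6

6


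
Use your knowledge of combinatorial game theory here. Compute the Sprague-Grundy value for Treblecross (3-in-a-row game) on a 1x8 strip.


Treblecross: place X on empty cells; 3-in-a-row wins.
Playing within two cells of an existing X lets the opponent win at once, so sensible play treats the cells i-2..i+2 around each X as dead. The player left with no safe cell loses, so this is a normal-play take-away game on strips of safe cells.
Placing X at cell i (0-indexed) of a strip of k safe cells leaves independent strips of sizes max(0, i-2) and max(0, k-i-3). Hence G(k) = mex{ G(max(0,i-2)) XOR G(max(0,k-i-3)) : 0 <= i < k }, with G(0) = 0.
G(1): splits (0,0):0^0=0 -> mex({0}) = 1
G(2): splits (0,0):0^0=0 -> mex({0}) = 1
G(3): splits (0,0):0^0=0 -> mex({0}) = 1
G(4): splits (0,1):0^1=1 (0,0):0^0=0 -> mex({0, 1}) = 2
G(5): splits (0,2):0^1=1 (0,1):0^1=1 (0,0):0^0=0 -> mex({0, 1}) = 2
G(6) = mex({1}) = 0
G(7) = mex({0, 1, 2}) = 3
G(8) = mex({0, 1, 2}) = 3
Therefore G(8) = 3.

3


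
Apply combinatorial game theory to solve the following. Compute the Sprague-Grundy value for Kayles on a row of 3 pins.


Kayles: a move removes 1 or 2 adjacent pins from a contiguous row.
Removing pins from a row of k leaves two independent rows (a, b) with a + b = k - 1 (one pin) or a + b = k - 2 (two pins); an end removal gives a = 0.
By Sprague-Grundy, G(k) = mex{ G(a) XOR G(b) } over all these splits. G(0) = 0.
G(1): splits (0,0):0^0=0 -> mex({0}) = 1
G(2): splits (0,1):0^1=1 (0,0):0^0=0 -> mex({0, 1}) = 2
G(3): splits (0,2):0^2=2 (1,1):1^1=0 (0,1):0^1=1 -> mex({0, 1, 2}) = 3
Therefore G(3) = 3.

3


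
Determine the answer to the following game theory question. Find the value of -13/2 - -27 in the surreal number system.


x = -13/2, y = -27
Converting to common denominator: 2
x = -13/2, y = -54/2
x - y = -13/2 - -27 = 41/2

41/2


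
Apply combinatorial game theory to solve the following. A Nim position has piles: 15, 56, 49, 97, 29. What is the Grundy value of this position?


We need the XOR (exclusive or) of all pile sizes.
After XOR-ing pile 1 (size 15): 0 XOR 15 = 15
After XOR-ing pile 2 (size 56): 15 XOR 56 = 55
After XOR-ing pile 3 (size 49): 55 XOR 49 = 6
After XOR-ing pile 4 (size 97): 6 XOR 97 = 103
After XOR-ing pile 5 (size 29): 103 XOR 29 = 122
The Nim-value of this position is 122.

122


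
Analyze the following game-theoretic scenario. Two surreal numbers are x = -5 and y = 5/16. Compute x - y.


x = -5, y = 5/16
Converting to common denominator: 16
x = -80/16, y = 5/16
x - y = -5 - 5/16 = -85/16

-85/16


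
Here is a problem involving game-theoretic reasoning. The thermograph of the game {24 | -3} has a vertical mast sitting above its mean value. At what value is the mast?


Game = {24 | -3}, a switch {a | b} with numbers a > b.
Its thermograph has left wall a - t and right wall b + t, which meet at t = (a - b)/2, where both equal (a + b)/2. So the mast (mean value) is at (a + b)/2.
Mean = (24 + (-3))/2 = 21/2 = 21/2

21/2


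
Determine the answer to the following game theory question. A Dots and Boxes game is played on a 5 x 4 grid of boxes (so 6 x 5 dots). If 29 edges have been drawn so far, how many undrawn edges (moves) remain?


Grid: 5 x 4 boxes, i.e. 6 rows and 5 columns of dots.
Horizontal edges: (rows + 1) * cols = 6 * 4 = 24
Vertical edges: rows * (cols + 1) = 5 * 5 = 25
Total edges: 24 + 25 = 49
Edges drawn: 29
Remaining: 49 - 29 = 20

20


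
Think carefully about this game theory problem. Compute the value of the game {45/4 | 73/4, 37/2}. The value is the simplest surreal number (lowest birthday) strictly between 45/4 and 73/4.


Left options: {45/4}, max = 45/4
Right options: {73/4, 37/2}, min = 73/4
All options are numbers and max(Left) < min(Right), so by the simplicity theorem the value is the simplest (earliest-born) number strictly between 45/4 and 73/4.
Integers 12 through 18 all lie strictly between 45/4 and 73/4.
Among integers, the simplest (lowest birthday = smallest |n|; 0 is born on day 0, +-n on day n) is 12.
No non-integer in the interval can be simpler: if x is a non-integer in the interval, then floor(x) or ceil(x) also lies in the interval (the interval contains an integer), and both are proper prefixes of x's sign expansion, i.e. born earlier. So the game value is 12.
Game value = 12

12


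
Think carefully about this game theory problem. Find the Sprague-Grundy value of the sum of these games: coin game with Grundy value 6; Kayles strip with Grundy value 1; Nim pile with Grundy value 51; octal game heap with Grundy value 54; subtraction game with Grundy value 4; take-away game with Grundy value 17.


By the Sprague-Grundy theorem, the Grundy value of a sum of games is the XOR of individual Grundy values.
coin game: Grundy value = 6. Running XOR: 0 XOR 6 = 6
Kayles strip: Grundy value = 1. Running XOR: 6 XOR 1 = 7
Nim pile: Grundy value = 51. Running XOR: 7 XOR 51 = 52
octal game heap: Grundy value = 54. Running XOR: 52 XOR 54 = 2
subtraction game: Grundy value = 4. Running XOR: 2 XOR 4 = 6
take-away game: Grundy value = 17. Running XOR: 6 XOR 17 = 23
The combined Grundy value is 23.

23


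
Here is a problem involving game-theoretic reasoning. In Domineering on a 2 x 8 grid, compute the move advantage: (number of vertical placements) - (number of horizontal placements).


Board is 2 x 8 (rows x cols).
Left (vertical) placements: (rows-1) * cols = 1 * 8 = 8
Right (horizontal) placements: rows * (cols-1) = 2 * 7 = 14
Advantage = Left - Right = 8 - 14 = -6

-6


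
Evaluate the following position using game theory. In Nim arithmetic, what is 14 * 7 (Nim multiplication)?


Nim multiplication is bilinear over XOR: (u XOR v) * w = (u*w) XOR (v*w).
So we split each operand into its bit components and XOR the pairwise Nim products.
14 = 2 + 4 + 8 (as XOR of powers of 2).
7 = 1 + 2 + 4 (as XOR of powers of 2).
Using the standard Nim-product table on single bits:
  2*2 = 3,   2*4 = 8,   2*8 = 12,
  4*4 = 6,   4*8 = 11,  8*8 = 13,
and  1*x = x (identity), k*l = l*k (commutative).
Pairwise Nim products:
  2 * 1 = 2
  2 * 2 = 3
  2 * 4 = 8
  4 * 1 = 4
  4 * 2 = 8
  4 * 4 = 6
  8 * 1 = 8
  8 * 2 = 12
  8 * 4 = 11
XOR them: 2 XOR 3 XOR 8 XOR 4 XOR 8 XOR 6 XOR 8 XOR 12 XOR 11 = 12.
Result: 14 * 7 = 12 (in Nim).

12


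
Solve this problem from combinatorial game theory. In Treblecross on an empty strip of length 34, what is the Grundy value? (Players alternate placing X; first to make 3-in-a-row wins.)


Treblecross: place X on empty cells; 3-in-a-row wins.
Playing within two cells of an existing X lets the opponent win at once, so sensible play treats the cells i-2..i+2 around each X as dead. The player left with no safe cell loses, so this is a normal-play take-away game on strips of safe cells.
Placing X at cell i (0-indexed) of a strip of k safe cells leaves independent strips of sizes max(0, i-2) and max(0, k-i-3). Hence G(k) = mex{ G(max(0,i-2)) XOR G(max(0,k-i-3)) : 0 <= i < k }, with G(0) = 0.
G(1): splits (0,0):0^0=0 -> mex({0}) = 1
G(2): splits (0,0):0^0=0 -> mex({0}) = 1
G(3): splits (0,0):0^0=0 -> mex({0}) = 1
G(4): splits (0,1):0^1=1 (0,0):0^0=0 -> mex({0, 1}) = 2
G(5): splits (0,2):0^1=1 (0,1):0^1=1 (0,0):0^0=0 -> mex({0, 1}) = 2
G(6) = mex({1}) = 0
G(7) = mex({0, 1, 2}) = 3
G(8) = mex({0, 1, 2}) = 3
G(9) = mex({0, 2}) = 1
G(10) = mex({0, 2, 3}) = 1
G(11) = mex({0, 3}) = 1
G(12) = mex({1, 3}) = 0
G(13) = mex({0, 1, 2, 3}) = 4
G(14) = mex({0, 1, 2}) = 3
G(15) = mex({0, 1, 2}) = 3
G(16) = mex({0, 1, 2, 4}) = 3
G(17) = mex({0, 1, 3, 4}) = 2
G(18) = mex({0, 1, 3, 4}) = 2
G(19) = mex({0, 1, 3, 5}) = 2
G(20) = mex({0, 1, 2, 3, 5}) = 4
G(21) = mex({0, 1, 2, 3, 5}) = 4
G(22) = mex({1, 2, 6}) = 0
G(23) = mex({0, 1, 2, 3, 4, 6}) = 5
G(24) = mex({0, 1, 2, 3, 4}) = 5
G(25) = mex({0, 1, 3, 4, 7}) = 2
G(26) = mex({0, 1, 3, 4, 5, 7}) = 2
G(27) = mex({0, 1, 3, 5}) = 2
G(28) = mex({0, 1, 2, 5}) = 3
G(29) = mex({0, 1, 2, 4, 5, 6}) = 3
G(30) = mex({1, 2, 4, 6}) = 0
G(31) = mex({0, 1, 2, 3, 4, 6}) = 5
G(32) = mex({1, 2, 3, 4, 7}) = 0
G(33) = mex({0, 3, 7}) = 1
G(34) = mex({0, 2, 3, 5, 7}) = 1
Therefore G(34) = 1.

1


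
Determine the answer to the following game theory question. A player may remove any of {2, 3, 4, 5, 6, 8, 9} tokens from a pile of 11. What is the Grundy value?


The subtraction set is S = {2, 3, 4, 5, 6, 8, 9}.
G(k) = mex{ G(k - s) : s in S, s <= k }. We compute iteratively: G(0) = 0.
G(1) = mex({}) = 0
G(2) = mex({0}) = 1
G(3) = mex({0}) = 1
G(4) = mex({0, 1}) = 2
G(5) = mex({0, 1}) = 2
G(6) = mex({0, 1, 2}) = 3
G(7) = mex({0, 1, 2}) = 3
G(8) = mex({0, 1, 2, 3}) = 4
G(9) = mex({0, 1, 2, 3}) = 4
G(10) = mex({0, 1, 2, 3, 4}) = 5
G(11) = mex({1, 2, 3, 4}) = 0
Therefore G(11) = 0.

0


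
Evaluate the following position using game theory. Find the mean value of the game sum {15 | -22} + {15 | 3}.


G1 = {15 | -22}, G2 = {15 | 3}
Each is a switch {a | b} with numbers a > b; its mean value is (a + b)/2, and mean value is additive over game sums: m(G1 + G2) = m(G1) + m(G2).
Mean of G1 = (15 + (-22))/2 = -7/2 = -7/2
Mean of G2 = (15 + (3))/2 = 18/2 = 9
Mean of G1 + G2 = -7/2 + 9 = 11/2

11/2


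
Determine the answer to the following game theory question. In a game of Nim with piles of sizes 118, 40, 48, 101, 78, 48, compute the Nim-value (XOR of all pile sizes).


We need the XOR (exclusive or) of all pile sizes.
After XOR-ing pile 1 (size 118): 0 XOR 118 = 118
After XOR-ing pile 2 (size 40): 118 XOR 40 = 94
After XOR-ing pile 3 (size 48): 94 XOR 48 = 110
After XOR-ing pile 4 (size 101): 110 XOR 101 = 11
After XOR-ing pile 5 (size 78): 11 XOR 78 = 69
After XOR-ing pile 6 (size 48): 69 XOR 48 = 117
The Nim-value of this position is 117.

117


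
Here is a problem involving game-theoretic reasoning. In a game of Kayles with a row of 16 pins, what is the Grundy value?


Kayles: a move removes 1 or 2 adjacent pins from a contiguous row.
Removing pins from a row of k leaves two independent rows (a, b) with a + b = k - 1 (one pin) or a + b = k - 2 (two pins); an end removal gives a = 0.
By Sprague-Grundy, G(k) = mex{ G(a) XOR G(b) } over all these splits. G(0) = 0.
G(1): splits (0,0):0^0=0 -> mex({0}) = 1
G(2): splits (0,1):0^1=1 (0,0):0^0=0 -> mex({0, 1}) = 2
G(3): splits (0,2):0^2=2 (1,1):1^1=0 (0,1):0^1=1 -> mex({0, 1, 2}) = 3
G(4): splits (0,3):0^3=3 (1,2):1^2=3 (0,2):0^2=2 (1,1):1^1=0 -> mex({0, 2, 3}) = 1
G(5): splits (0,4):0^1=1 (1,3):1^3=2 (2,2):2^2=0 (0,3):0^3=3 (1,2):1^2=3 -> mex({0, 1, 2, 3}) = 4
G(6) = mex({0, 1, 2, 4}) = 3
G(7) = mex({0, 1, 3, 4, 5}) = 2
G(8) = mex({0, 2, 3, 5, 6}) = 1
G(9) = mex({0, 1, 2, 3, 6, 7}) = 4
G(10) = mex({0, 1, 3, 4, 5, 7}) = 2
G(11) = mex({0, 1, 2, 3, 4, 5}) = 6
G(12) = mex({0, 1, 2, 3, 5, 6, 7}) = 4
G(13) = mex({0, 2, 3, 4, 6, 7}) = 1
G(14) = mex({0, 1, 4, 5, 6, 7}) = 2
G(15) = mex({0, 1, 2, 3, 4, 5, 6}) = 7
G(16) = mex({0, 2, 3, 5, 6, 7}) = 1
Therefore G(16) = 1.

1


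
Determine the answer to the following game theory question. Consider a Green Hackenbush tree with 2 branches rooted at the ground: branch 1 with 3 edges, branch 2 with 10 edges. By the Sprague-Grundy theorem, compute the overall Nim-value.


The tree has 2 branches from the ground vertex.
In Green Hackenbush, the Nim-value of a simple path of length k is k.
Branch 1: length 3, Nim-value = 3
Branch 2: length 10, Nim-value = 10
Total Nim-value = XOR of all branch values:
0 XOR 3 = 3
3 XOR 10 = 9
Nim-value of the tree = 9

9


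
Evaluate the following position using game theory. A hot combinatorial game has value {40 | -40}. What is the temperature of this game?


The game is {40 | -40}, a switch {a | b} with numbers a > b.
Cooling {a | b} by t gives {a - t | b + t}, which stops being hot when a - t = b + t, i.e. at t = (a - b)/2. So the temperature of a switch is (a - b)/2.
Temperature = (Left option - Right option) / 2
= (40 - (-40)) / 2
= 80 / 2
= 40

40


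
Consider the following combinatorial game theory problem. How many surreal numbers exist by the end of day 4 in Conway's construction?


Day 0: {|} = 0 is born. Count = 1.
Day n: the number of surreal numbers born by day n is 2^(n+1) - 1.
By day 0: 2^1 - 1 = 1
By day 1: 2^2 - 1 = 3
By day 2: 2^3 - 1 = 7
By day 3: 2^4 - 1 = 15
By day 4: 2^5 - 1 = 31
By day 4: 31 surreal numbers.

31


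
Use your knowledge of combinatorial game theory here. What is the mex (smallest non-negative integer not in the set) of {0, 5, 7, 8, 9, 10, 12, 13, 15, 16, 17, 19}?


Set = {0, 5, 7, 8, 9, 10, 12, 13, 15, 16, 17, 19}
0 is in the set.
1 is NOT in the set. This is the mex.
mex = 1

1


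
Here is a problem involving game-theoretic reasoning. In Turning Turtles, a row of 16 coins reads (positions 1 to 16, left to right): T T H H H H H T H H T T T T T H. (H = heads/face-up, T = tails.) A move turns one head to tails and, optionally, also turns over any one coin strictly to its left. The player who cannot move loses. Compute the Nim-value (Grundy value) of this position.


Coins: T T H H H H H T H H T T T T T H
Key fact: a single head at position k behaves exactly like a Nim heap of size k (turning it to T and optionally flipping a coin at j < k corresponds to moving the heap from k to j, or to 0), and heads combine as a disjunctive sum (two heads at the same place would cancel, matching j XOR j = 0). So the Nim-value is the XOR of the 1-indexed positions of the heads.
Face-up positions (1-indexed): [3, 4, 5, 6, 7, 9, 10, 16]
XOR 0 with 3: 0 XOR 3 = 3
XOR 3 with 4: 3 XOR 4 = 7
XOR 7 with 5: 7 XOR 5 = 2
XOR 2 with 6: 2 XOR 6 = 4
XOR 4 with 7: 4 XOR 7 = 3
XOR 3 with 9: 3 XOR 9 = 10
XOR 10 with 10: 10 XOR 10 = 0
XOR 0 with 16: 0 XOR 16 = 16
Nim-value = 16

16


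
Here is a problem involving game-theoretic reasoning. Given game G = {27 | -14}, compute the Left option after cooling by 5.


Original game: {27 | -14} (a switch {a | b} with a > b).
Cooling by t (for t below the temperature (a - b)/2 = 41/2) taxes each move by t: {a | b} cooled by t is {a - t | b + t}.
Cooling amount: t = 5
Cooled Left option: 27 - 5 = 22
Cooled Right option: -14 + 5 = -9
Cooled game: {22 | -9}
Left option = 22

22


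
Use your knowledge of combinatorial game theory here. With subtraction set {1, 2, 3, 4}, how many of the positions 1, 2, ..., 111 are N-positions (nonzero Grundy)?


Subtraction set S = {1, 2, 3, 4}, so G(n) = n mod 5.
G(n) = 0 when n is a multiple of 5.
Multiples of 5 in [1, 111]: 22
N-positions (nonzero Grundy) = 111 - 22 = 89

89
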